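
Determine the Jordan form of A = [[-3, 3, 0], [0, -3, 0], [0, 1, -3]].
J = [[-3, 1, 0], [0, -3, 0], [0, 0, -3]]

The characteristic polynomial is det(xI - A) = (x + 3)^3, so the eigenvalues are -3 (algebraic multiplicity 3).

For λ = -3: rank(A + 3I) = 1, rank((A + 3I)^2) = 0. The eigenspace has dimension 3 - 1 = 2, so there are 2 Jordan blocks; the rank sequence gives block sizes [2, 1].

Assembling the blocks gives the Jordan form J above.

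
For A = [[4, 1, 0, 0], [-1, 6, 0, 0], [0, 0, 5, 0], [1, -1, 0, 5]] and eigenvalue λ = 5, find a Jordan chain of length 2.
We seek v_1 ∈ ker((A - 5I)^2) \ ker(A - 5I), then set v_{i+1} = (A - 5I) v_i.

One such chain is v_1 = [[0, 1, -2, 0]]^T, v_2 = [[1, 1, 0, -1]]^T. Check: (A - 5I) v_2 = [[0, 0, 0, 0]]^T = 0.

v_1 = [[0, 1, -2, 0]]^T, v_2 = [[1, 1, 0, -1]]^T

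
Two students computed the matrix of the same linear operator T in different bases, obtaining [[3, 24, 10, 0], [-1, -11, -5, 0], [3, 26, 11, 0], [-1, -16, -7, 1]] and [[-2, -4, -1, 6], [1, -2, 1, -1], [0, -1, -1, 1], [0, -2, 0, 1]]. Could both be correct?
trace(A) = 4 but trace(B) = -4. The trace is a similarity invariant, so A and B are not similar.

No.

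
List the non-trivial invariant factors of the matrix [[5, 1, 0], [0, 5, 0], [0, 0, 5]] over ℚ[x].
x - 5, (x - 5)^2

The Jordan structure of A has elementary divisors (x - 5)^2, (x - 5). Arranging the block sizes at each eigenvalue in decreasing order and taking row products gives the invariant factors.

Invariant factors (smallest first, each dividing the next): x - 5, (x - 5)^2.

Check: the last factor (x - 5)^2 is the minimal polynomial, and the product (x - 5)^3 is the characteristic polynomial.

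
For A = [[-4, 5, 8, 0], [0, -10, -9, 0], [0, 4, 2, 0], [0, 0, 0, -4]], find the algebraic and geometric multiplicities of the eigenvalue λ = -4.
algebraic multiplicity 4, geometric multiplicity 2

The characteristic polynomial is (x + 4)^4, so the factor x + 4 appears with exponent 4: the algebraic multiplicity is 4.

rank(A + 4I) = 2, so the eigenspace has dimension 4 - 2 = 2: the geometric multiplicity is 2.

Since 2 < 4, A is not diagonalizable.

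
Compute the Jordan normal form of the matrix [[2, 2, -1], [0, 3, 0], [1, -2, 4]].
The characteristic polynomial is det(xI - A) = (x - 3)^3, so the eigenvalues are 3 (algebraic multiplicity 3).

For λ = 3: rank(A - 3I) = 1, rank((A - 3I)^2) = 0. The eigenspace has dimension 3 - 1 = 2, so there are 2 Jordan blocks; the rank sequence gives block sizes [2, 1].

Assembling the blocks gives the Jordan form J above.

J = [[3, 1, 0], [0, 3, 0], [0, 0, 3]]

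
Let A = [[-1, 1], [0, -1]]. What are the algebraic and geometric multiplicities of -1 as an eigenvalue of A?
algebraic multiplicity 2, geometric multiplicity 1

The characteristic polynomial is (x + 1)^2, so the factor x + 1 appears with exponent 2: the algebraic multiplicity is 2.

rank(A + I) = 1, so the eigenspace has dimension 2 - 1 = 1: the geometric multiplicity is 1.

Since 1 < 2, A is not diagonalizable.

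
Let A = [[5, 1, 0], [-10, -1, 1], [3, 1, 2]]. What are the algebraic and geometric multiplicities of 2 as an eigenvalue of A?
The characteristic polynomial is (x - 2)^3, so the factor x - 2 appears with exponent 3: the algebraic multiplicity is 3.

rank(A - 2I) = 2, so the eigenspace has dimension 3 - 2 = 1: the geometric multiplicity is 1.

Since 1 < 3, A is not diagonalizable.

algebraic multiplicity 3, geometric multiplicity 1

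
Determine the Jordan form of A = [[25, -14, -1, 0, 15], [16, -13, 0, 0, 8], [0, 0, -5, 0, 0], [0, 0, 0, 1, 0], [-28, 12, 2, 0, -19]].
J = [[-5, 1, 0, 0, 0], [0, -5, 0, 0, 0], [0, 0, -5, 0, 0], [0, 0, 0, 1, 0], [0, 0, 0, 0, 3]]

The characteristic polynomial is det(xI - A) = (x - 3)(x - 1)(x + 5)^3, so the eigenvalues are -5 (algebraic multiplicity 3), 1 (algebraic multiplicity 1), 3 (algebraic multiplicity 1).

For λ = -5: rank(A + 5I) = 3, rank((A + 5I)^2) = 2. The eigenspace has dimension 5 - 3 = 2, so there are 2 Jordan blocks; the rank sequence gives block sizes [2, 1].

For λ = 1: algebraic multiplicity 1 gives one 1×1 block.

For λ = 3: algebraic multiplicity 1 gives one 1×1 block.

Assembling the blocks gives the Jordan form J above.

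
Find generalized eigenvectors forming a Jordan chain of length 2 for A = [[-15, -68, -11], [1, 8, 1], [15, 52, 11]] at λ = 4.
v_1 = [[-1, 0, 2]]^T, v_2 = [[-3, 1, -1]]^T

We seek v_1 ∈ ker((A - 4I)^2) \ ker(A - 4I), then set v_{i+1} = (A - 4I) v_i.

One such chain is v_1 = [[-1, 0, 2]]^T, v_2 = [[-3, 1, -1]]^T. Check: (A - 4I) v_2 = [[0, 0, 0]]^T = 0.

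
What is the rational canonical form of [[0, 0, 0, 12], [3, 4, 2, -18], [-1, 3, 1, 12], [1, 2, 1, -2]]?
R = [[0, 0, 0, 12], [1, 0, 0, -14], [0, 1, 0, 0], [0, 0, 1, 3]]

The invariant factors of A (the non-unit diagonal entries of the Smith normal form of xI - A over ℚ[x]) are (x - 1)(x + 2)(x^2 - 4x + 6), each dividing the next. The characteristic polynomial is their product, (x - 1)(x + 2)(x^2 - 4x + 6).

The rational canonical form is the block-diagonal matrix of companion matrices C(f_i):
R = [[0, 0, 0, 12], [1, 0, 0, -14], [0, 1, 0, 0], [0, 0, 1, 3]].

Note the characteristic polynomial does not split into linear factors over ℚ, so A has no Jordan form over ℚ; the rational canonical form exists over any field.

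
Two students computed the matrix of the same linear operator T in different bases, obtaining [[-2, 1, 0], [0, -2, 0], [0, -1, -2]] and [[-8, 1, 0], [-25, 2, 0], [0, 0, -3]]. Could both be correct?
No.

trace(A) = -6 but trace(B) = -9. The trace is a similarity invariant, so A and B are not similar.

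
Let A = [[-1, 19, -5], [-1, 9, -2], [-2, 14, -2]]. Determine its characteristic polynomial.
χ_A(x) = (x - 2)^3

xI - A = [[x + 1, -19, 5], [1, x - 9, 2], [2, -14, x + 2]].

Expanding det(xI - A) along the first row:
det(xI - A) = + (x + 1)·det([[x - 9, 2], [-14, x + 2]]) - (-19)·det([[1, 2], [2, x + 2]]) + (5)·det([[1, x - 9], [2, -14]]).

Evaluating gives χ_A(x) = x^3 - 6x^2 + 12x - 8 = (x - 2)^3.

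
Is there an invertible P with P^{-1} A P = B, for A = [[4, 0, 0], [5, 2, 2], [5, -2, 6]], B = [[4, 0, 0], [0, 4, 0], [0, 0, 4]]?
No.

Both have characteristic polynomial (x - 4)^3, but the minimal polynomial of A is (x - 4)^2 while the minimal polynomial of B is x - 4. The minimal polynomial is a similarity invariant, so A and B are not similar.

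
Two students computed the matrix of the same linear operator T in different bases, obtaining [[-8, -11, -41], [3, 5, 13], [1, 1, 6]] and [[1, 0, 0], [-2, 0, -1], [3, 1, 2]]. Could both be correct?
Two matrices over a field are similar if and only if they have the same invariant factors.

Both A and B have characteristic polynomial (x - 1)^3 and minimal polynomial (x - 1)^3. Computing further, both have invariant factors (x - 1)^3. Hence A and B are similar.

Yes.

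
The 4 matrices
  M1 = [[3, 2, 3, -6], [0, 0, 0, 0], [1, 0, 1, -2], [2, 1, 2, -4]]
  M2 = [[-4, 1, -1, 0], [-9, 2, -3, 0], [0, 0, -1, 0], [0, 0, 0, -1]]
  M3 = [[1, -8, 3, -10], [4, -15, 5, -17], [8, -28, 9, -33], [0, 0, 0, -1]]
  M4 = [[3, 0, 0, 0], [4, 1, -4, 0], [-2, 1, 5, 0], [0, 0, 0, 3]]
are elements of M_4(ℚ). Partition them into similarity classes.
Characteristic polynomials: χ_{M1} = x^4, χ_{M2} = (x + 1)^4, χ_{M3} = (x + 1)^3(x + 3), χ_{M4} = (x - 3)^4.

{M1}: invariant factors x^2, x^2.

{M2}: invariant factors x + 1, x + 1, (x + 1)^2.

{M3}: invariant factors (x + 1)^3(x + 3).

{M4}: invariant factors x - 3, x - 3, (x - 3)^2.

Matrices are similar if and only if their invariant-factor lists agree; the partition into similarity classes is {M1}, {M2}, {M3}, {M4}.

4 classes: {M1}, {M2}, {M3}, {M4}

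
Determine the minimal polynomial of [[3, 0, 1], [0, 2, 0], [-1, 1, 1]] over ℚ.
The characteristic polynomial factors as (x - 2)^3. The minimal polynomial is ∏(x - λ)^{k_λ} where k_λ is the size of the largest Jordan block at λ.

For λ = 2: rank(A - 2I) = 2, and the largest Jordan block has size 3 (the smallest k with rank((A - 2I)^k) = rank((A - 2I)^(k+1))).

So m_A(x) = (x - 2)^3.

m_A(x) = (x - 2)^3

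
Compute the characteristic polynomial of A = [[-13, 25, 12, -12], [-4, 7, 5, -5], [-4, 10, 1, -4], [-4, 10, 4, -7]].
xI - A = [[x + 13, -25, -12, 12], [4, x - 7, -5, 5], [4, -10, x - 1, 4], [4, -10, -4, x + 7]].

Expanding det(xI - A) along the first row:
det(xI - A) = + (x + 13)·det([[x - 7, -5, 5], [-10, x - 1, 4], [-10, -4, x + 7]]) - (-25)·det([[4, -5, 5], [4, x - 1, 4], [4, -4, x + 7]]) + (-12)·det([[4, x - 7, 5], [4, -10, 4], [4, -10, x + 7]]) - (12)·det([[4, x - 7, -5], [4, -10, x - 1], [4, -10, -4]]).

Evaluating gives χ_A(x) = x^4 + 12x^3 + 54x^2 + 108x + 81 = (x + 3)^4.

χ_A(x) = (x + 3)^4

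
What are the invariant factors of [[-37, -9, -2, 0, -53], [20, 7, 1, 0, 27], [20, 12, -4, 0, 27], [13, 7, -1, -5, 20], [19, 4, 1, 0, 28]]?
The Jordan structure of A has elementary divisors (x + 5)^2, (x + 5), (x - 2)^2. Arranging the block sizes at each eigenvalue in decreasing order and taking row products gives the invariant factors.

Invariant factors (smallest first, each dividing the next): x + 5, (x - 2)^2(x + 5)^2.

Check: the last factor (x - 2)^2(x + 5)^2 is the minimal polynomial, and the product (x - 2)^2(x + 5)^3 is the characteristic polynomial.

x + 5, (x - 2)^2(x + 5)^2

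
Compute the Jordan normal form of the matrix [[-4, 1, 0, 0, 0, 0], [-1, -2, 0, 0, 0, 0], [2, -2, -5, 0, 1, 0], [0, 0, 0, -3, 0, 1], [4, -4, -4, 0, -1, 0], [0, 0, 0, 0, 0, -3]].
J = [[-3, 1, 0, 0, 0, 0], [0, -3, 0, 0, 0, 0], [0, 0, -3, 1, 0, 0], [0, 0, 0, -3, 0, 0], [0, 0, 0, 0, -3, 1], [0, 0, 0, 0, 0, -3]]

The characteristic polynomial is det(xI - A) = (x + 3)^6, so the eigenvalues are -3 (algebraic multiplicity 6).

For λ = -3: rank(A + 3I) = 3, rank((A + 3I)^2) = 0. The eigenspace has dimension 6 - 3 = 3, so there are 3 Jordan blocks; the rank sequence gives block sizes [2, 2, 2].

Assembling the blocks gives the Jordan form J above.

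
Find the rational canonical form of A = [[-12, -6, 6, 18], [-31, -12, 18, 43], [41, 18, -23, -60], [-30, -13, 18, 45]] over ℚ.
The invariant factors of A (the non-unit diagonal entries of the Smith normal form of xI - A over ℚ[x]) are (x + 2)(x^3 + 4x - 3), each dividing the next. The characteristic polynomial is their product, (x + 2)(x^3 + 4x - 3).

The rational canonical form is the block-diagonal matrix of companion matrices C(f_i):
R = [[0, 0, 0, 6], [1, 0, 0, -5], [0, 1, 0, -4], [0, 0, 1, -2]].

Note the characteristic polynomial does not split into linear factors over ℚ, so A has no Jordan form over ℚ; the rational canonical form exists over any field.

R = [[0, 0, 0, 6], [1, 0, 0, -5], [0, 1, 0, -4], [0, 0, 1, -2]]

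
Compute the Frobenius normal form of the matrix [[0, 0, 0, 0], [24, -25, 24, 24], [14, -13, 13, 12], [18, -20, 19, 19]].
R = [[0, 0, 0, 0], [1, 0, 0, 5], [0, 1, 0, -11], [0, 0, 1, 7]]

The invariant factors of A (the non-unit diagonal entries of the Smith normal form of xI - A over ℚ[x]) are x(x - 5)(x - 1)^2, each dividing the next. The characteristic polynomial is their product, x(x - 5)(x - 1)^2.

The rational canonical form is the block-diagonal matrix of companion matrices C(f_i):
R = [[0, 0, 0, 0], [1, 0, 0, 5], [0, 1, 0, -11], [0, 0, 1, 7]].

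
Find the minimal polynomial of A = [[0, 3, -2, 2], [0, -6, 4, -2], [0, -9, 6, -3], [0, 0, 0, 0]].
m_A(x) = x^2

The characteristic polynomial factors as x^4. The minimal polynomial is ∏(x - λ)^{k_λ} where k_λ is the size of the largest Jordan block at λ.

For λ = 0: rank(A) = 2, and the largest Jordan block has size 2 (the smallest k with rank(A^k) = rank(A^(k+1))).

So m_A(x) = x^2.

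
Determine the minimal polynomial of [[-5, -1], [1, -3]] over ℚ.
m_A(x) = (x + 4)^2

The characteristic polynomial factors as (x + 4)^2. The minimal polynomial is ∏(x - λ)^{k_λ} where k_λ is the size of the largest Jordan block at λ.

For λ = -4: rank(A + 4I) = 1, and the largest Jordan block has size 2 (the smallest k with rank((A + 4I)^k) = rank((A + 4I)^(k+1))).

So m_A(x) = (x + 4)^2.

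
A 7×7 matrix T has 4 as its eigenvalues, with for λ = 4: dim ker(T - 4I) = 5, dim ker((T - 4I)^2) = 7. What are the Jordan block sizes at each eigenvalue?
Jordan blocks: (4, 2), (4, 2), (4, 1), (4, 1), (4, 1)

λ = 4: successive nullity increments [5, 2] count blocks of size ≥ k; block sizes are [2, 2, 1, 1, 1].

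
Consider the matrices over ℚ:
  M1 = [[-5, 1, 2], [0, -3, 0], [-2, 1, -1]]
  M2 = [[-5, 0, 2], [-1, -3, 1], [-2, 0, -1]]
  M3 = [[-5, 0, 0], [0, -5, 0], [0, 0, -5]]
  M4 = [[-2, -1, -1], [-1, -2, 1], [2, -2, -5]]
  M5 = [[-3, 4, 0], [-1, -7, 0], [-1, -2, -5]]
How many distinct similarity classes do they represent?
Characteristic polynomials: χ_{M1} = (x + 3)^3, χ_{M2} = (x + 3)^3, χ_{M3} = (x + 5)^3, χ_{M4} = (x + 3)^3, χ_{M5} = (x + 5)^3.

{M1, M2, M4}: invariant factors x + 3, (x + 3)^2.

{M3}: invariant factors x + 5, x + 5, x + 5.

{M5}: invariant factors x + 5, (x + 5)^2.

Matrices are similar if and only if their invariant-factor lists agree; the partition into similarity classes is {M1, M2, M4}, {M3}, {M5}.

3 classes: {M1, M2, M4}, {M3}, {M5}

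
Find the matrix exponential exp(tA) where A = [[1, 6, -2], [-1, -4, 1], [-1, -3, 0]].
e^{tA} = [[(2*t + 1)*e^{-t}, 6*t*e^{-t}, -2*t*e^{-t}], [-t*e^{-t}, (1 - 3*t)*e^{-t}, t*e^{-t}], [-t*e^{-t}, -3*t*e^{-t}, (t + 1)*e^{-t}]]

A has Jordan form J = [[-1, 1, 0], [0, -1, 0], [0, 0, -1]] with A = PJP^{-1}, so e^{tA} = P e^{tJ} P^{-1}.

For a Jordan block J_k(λ), e^{tJ_k(λ)} = e^{λt} · (I + tN + t^2 N^2/2! + ... + t^{k-1} N^{k-1}/(k-1)!) where N is the nilpotent superdiagonal part.

Assembling the blocks and conjugating back gives the entries of e^{tA} as shown above.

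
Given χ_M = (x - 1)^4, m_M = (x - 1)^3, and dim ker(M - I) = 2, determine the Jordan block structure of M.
Jordan blocks: (1, 3), (1, 1)

λ = 1: algebraic multiplicity 4 (exponent in χ_M), largest block size 3 (exponent in m_M), 2 blocks (geometric multiplicity). These force block sizes [3, 1].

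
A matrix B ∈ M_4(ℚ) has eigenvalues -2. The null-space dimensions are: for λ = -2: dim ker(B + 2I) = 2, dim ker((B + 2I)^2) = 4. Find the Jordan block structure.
Jordan blocks: (-2, 2), (-2, 2)

λ = -2: successive nullity increments [2, 2] count blocks of size ≥ k; block sizes are [2, 2].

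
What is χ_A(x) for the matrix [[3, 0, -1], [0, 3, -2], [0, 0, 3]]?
χ_A(x) = (x - 3)^3

xI - A = [[x - 3, 0, 1], [0, x - 3, 2], [0, 0, x - 3]].

Expanding det(xI - A) along the first row:
det(xI - A) = + (x - 3)·det([[x - 3, 2], [0, x - 3]]) - (0)·det([[0, 2], [0, x - 3]]) + (1)·det([[0, x - 3], [0, 0]]).

Evaluating gives χ_A(x) = x^3 - 9x^2 + 27x - 27 = (x - 3)^3.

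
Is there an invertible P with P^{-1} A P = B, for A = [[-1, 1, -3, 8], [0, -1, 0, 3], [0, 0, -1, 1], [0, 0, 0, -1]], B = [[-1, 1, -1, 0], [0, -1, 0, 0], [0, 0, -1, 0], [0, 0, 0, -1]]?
Both have characteristic polynomial (x + 1)^4 and minimal polynomial (x + 1)^2. But rank(A + I) = 2 for A while rank(B + I) = 1 for B, so the number of Jordan blocks at λ = -1 differs. A and B are not similar.

No.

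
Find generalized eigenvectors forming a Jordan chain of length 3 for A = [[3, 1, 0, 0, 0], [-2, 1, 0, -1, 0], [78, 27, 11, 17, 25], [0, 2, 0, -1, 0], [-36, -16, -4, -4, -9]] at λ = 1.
We seek v_1 ∈ ker((A - I)^3) \ ker((A - I)^2), then set v_{i+1} = (A - I) v_i.

One such chain is v_1 = [[-1, 1, 0, 1, 1]]^T, v_2 = [[-1, 1, -9, 0, 6]]^T, v_3 = [[-1, 2, 9, 2, -4]]^T. Check: (A - I) v_3 = [[0, 0, 0, 0, 0]]^T = 0.

v_1 = [[-1, 1, 0, 1, 1]]^T, v_2 = [[-1, 1, -9, 0, 6]]^T, v_3 = [[-1, 2, 9, 2, -4]]^T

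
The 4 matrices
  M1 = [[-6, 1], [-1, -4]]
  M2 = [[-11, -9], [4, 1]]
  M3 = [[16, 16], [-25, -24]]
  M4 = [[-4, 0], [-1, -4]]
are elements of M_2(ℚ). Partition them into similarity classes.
Characteristic polynomials: χ_{M1} = (x + 5)^2, χ_{M2} = (x + 5)^2, χ_{M3} = (x + 4)^2, χ_{M4} = (x + 4)^2.

{M1, M2}: invariant factors (x + 5)^2.

{M3, M4}: invariant factors (x + 4)^2.

Matrices are similar if and only if their invariant-factor lists agree; the partition into similarity classes is {M1, M2}, {M3, M4}.

2 classes: {M1, M2}, {M3, M4}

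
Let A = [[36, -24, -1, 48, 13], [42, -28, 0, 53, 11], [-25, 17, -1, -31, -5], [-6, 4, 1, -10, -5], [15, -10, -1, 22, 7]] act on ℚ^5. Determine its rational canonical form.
R = [[0, 0, 0, 0, 2], [1, 0, 0, 0, 3], [0, 1, 0, 0, -4], [0, 0, 1, 0, -3], [0, 0, 0, 1, 4]]

The invariant factors of A (the non-unit diagonal entries of the Smith normal form of xI - A over ℚ[x]) are (x - 2)(x^2 - x - 1)^2, each dividing the next. The characteristic polynomial is their product, (x - 2)(x^2 - x - 1)^2.

The rational canonical form is the block-diagonal matrix of companion matrices C(f_i):
R = [[0, 0, 0, 0, 2], [1, 0, 0, 0, 3], [0, 1, 0, 0, -4], [0, 0, 1, 0, -3], [0, 0, 0, 1, 4]].

Note the characteristic polynomial does not split into linear factors over ℚ, so A has no Jordan form over ℚ; the rational canonical form exists over any field.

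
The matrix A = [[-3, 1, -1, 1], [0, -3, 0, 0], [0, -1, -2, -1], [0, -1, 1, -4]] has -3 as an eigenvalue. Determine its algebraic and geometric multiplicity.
The characteristic polynomial is (x + 3)^4, so the factor x + 3 appears with exponent 4: the algebraic multiplicity is 4.

rank(A + 3I) = 1, so the eigenspace has dimension 4 - 1 = 3: the geometric multiplicity is 3.

Since 3 < 4, A is not diagonalizable.

algebraic multiplicity 4, geometric multiplicity 3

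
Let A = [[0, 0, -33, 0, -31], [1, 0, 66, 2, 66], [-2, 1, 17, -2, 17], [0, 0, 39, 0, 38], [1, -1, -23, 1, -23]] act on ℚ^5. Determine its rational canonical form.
R = [[0, 0, 0, 0, 45], [1, 0, 0, 0, 66], [0, 1, 0, 0, 29], [0, 0, 1, 0, -5], [0, 0, 0, 1, -6]]

The invariant factors of A (the non-unit diagonal entries of the Smith normal form of xI - A over ℚ[x]) are (x + 3)^2(x^3 - 4x - 5), each dividing the next. The characteristic polynomial is their product, (x + 3)^2(x^3 - 4x - 5).

The rational canonical form is the block-diagonal matrix of companion matrices C(f_i):
R = [[0, 0, 0, 0, 45], [1, 0, 0, 0, 66], [0, 1, 0, 0, 29], [0, 0, 1, 0, -5], [0, 0, 0, 1, -6]].

Note the characteristic polynomial does not split into linear factors over ℚ, so A has no Jordan form over ℚ; the rational canonical form exists over any field.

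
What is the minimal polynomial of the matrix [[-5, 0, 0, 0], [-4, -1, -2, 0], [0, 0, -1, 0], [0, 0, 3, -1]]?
m_A(x) = (x + 1)^2(x + 5)

The characteristic polynomial factors as (x + 1)^3(x + 5). The minimal polynomial is ∏(x - λ)^{k_λ} where k_λ is the size of the largest Jordan block at λ.

For λ = -5: rank(A + 5I) = 3, and the largest Jordan block has size 1 (the smallest k with rank((A + 5I)^k) = rank((A + 5I)^(k+1))).
For λ = -1: rank(A + I) = 2, and the largest Jordan block has size 2 (the smallest k with rank((A + I)^k) = rank((A + I)^(k+1))).

So m_A(x) = (x + 1)^2(x + 5).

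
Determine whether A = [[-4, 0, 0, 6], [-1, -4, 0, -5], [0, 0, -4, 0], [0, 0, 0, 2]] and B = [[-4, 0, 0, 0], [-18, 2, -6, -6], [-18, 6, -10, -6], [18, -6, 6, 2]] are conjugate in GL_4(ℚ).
No.

Both have characteristic polynomial (x - 2)(x + 4)^3, but the minimal polynomial of A is (x - 2)(x + 4)^2 while the minimal polynomial of B is (x - 2)(x + 4). The minimal polynomial is a similarity invariant, so A and B are not similar.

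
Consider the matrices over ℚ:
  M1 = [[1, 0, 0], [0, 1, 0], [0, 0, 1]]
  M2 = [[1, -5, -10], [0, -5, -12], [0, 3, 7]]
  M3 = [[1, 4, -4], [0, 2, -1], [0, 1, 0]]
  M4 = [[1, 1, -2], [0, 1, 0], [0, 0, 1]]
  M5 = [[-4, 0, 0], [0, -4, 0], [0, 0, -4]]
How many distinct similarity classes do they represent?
Characteristic polynomials: χ_{M1} = (x - 1)^3, χ_{M2} = (x - 1)^3, χ_{M3} = (x - 1)^3, χ_{M4} = (x - 1)^3, χ_{M5} = (x + 4)^3.

{M1}: invariant factors x - 1, x - 1, x - 1.

{M2, M3, M4}: invariant factors x - 1, (x - 1)^2.

{M5}: invariant factors x + 4, x + 4, x + 4.

Matrices are similar if and only if their invariant-factor lists agree; the partition into similarity classes is {M1}, {M2, M3, M4}, {M5}.

3 classes: {M1}, {M2, M3, M4}, {M5}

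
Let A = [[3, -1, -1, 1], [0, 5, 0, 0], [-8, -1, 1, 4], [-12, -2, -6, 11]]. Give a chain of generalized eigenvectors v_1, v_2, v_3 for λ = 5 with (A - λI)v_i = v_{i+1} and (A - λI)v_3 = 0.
We seek v_1 ∈ ker((A - 5I)^3) \ ker((A - 5I)^2), then set v_{i+1} = (A - 5I) v_i.

One such chain is v_1 = [[0, 1, -2, -2]]^T, v_2 = [[-1, 0, -1, -2]]^T, v_3 = [[1, 0, 4, 6]]^T. Check: (A - 5I) v_3 = [[0, 0, 0, 0]]^T = 0.

v_1 = [[0, 1, -2, -2]]^T, v_2 = [[-1, 0, -1, -2]]^T, v_3 = [[1, 0, 4, 6]]^T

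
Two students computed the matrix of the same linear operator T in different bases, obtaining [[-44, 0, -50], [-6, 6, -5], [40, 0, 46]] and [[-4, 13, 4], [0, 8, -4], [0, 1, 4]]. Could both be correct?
Two matrices over a field are similar if and only if they have the same invariant factors.

Both A and B have characteristic polynomial (x - 6)^2(x + 4) and minimal polynomial (x - 6)^2(x + 4). Computing further, both have invariant factors (x - 6)^2(x + 4). Hence A and B are similar.

Yes.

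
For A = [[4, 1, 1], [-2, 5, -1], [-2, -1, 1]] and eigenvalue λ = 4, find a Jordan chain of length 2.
v_1 = [[-1, 0, 1]]^T, v_2 = [[1, 1, -1]]^T

We seek v_1 ∈ ker((A - 4I)^2) \ ker(A - 4I), then set v_{i+1} = (A - 4I) v_i.

One such chain is v_1 = [[-1, 0, 1]]^T, v_2 = [[1, 1, -1]]^T. Check: (A - 4I) v_2 = [[0, 0, 0]]^T = 0.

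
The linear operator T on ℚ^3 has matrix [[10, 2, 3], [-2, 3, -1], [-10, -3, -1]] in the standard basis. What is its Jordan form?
J = [[4, 1, 0], [0, 4, 1], [0, 0, 4]]

The characteristic polynomial is det(xI - A) = (x - 4)^3, so the eigenvalues are 4 (algebraic multiplicity 3).

For λ = 4: rank(A - 4I) = 2, rank((A - 4I)^2) = 1, rank((A - 4I)^3) = 0. The eigenspace has dimension 3 - 2 = 1, so there is 1 Jordan block; the rank sequence gives block sizes [3].

Assembling the blocks gives the Jordan form J above.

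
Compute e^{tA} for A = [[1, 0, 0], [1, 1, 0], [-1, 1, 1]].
e^{tA} = [[e^{t}, 0, 0], [t*e^{t}, e^{t}, 0], [t*(t - 2)*e^{t}/2, t*e^{t}, e^{t}]]

A has Jordan form J = [[1, 1, 0], [0, 1, 1], [0, 0, 1]] with A = PJP^{-1}, so e^{tA} = P e^{tJ} P^{-1}.

For a Jordan block J_k(λ), e^{tJ_k(λ)} = e^{λt} · (I + tN + t^2 N^2/2! + ... + t^{k-1} N^{k-1}/(k-1)!) where N is the nilpotent superdiagonal part.

Assembling the blocks and conjugating back gives the entries of e^{tA} as shown above.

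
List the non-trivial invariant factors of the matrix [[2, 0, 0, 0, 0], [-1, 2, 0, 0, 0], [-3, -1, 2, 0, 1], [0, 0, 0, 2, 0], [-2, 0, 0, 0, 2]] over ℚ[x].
x - 2, x - 2, (x - 2)^3

The Jordan structure of A has elementary divisors (x - 2)^3, (x - 2), (x - 2). Arranging the block sizes at each eigenvalue in decreasing order and taking row products gives the invariant factors.

Invariant factors (smallest first, each dividing the next): x - 2, x - 2, (x - 2)^3.

Check: the last factor (x - 2)^3 is the minimal polynomial, and the product (x - 2)^5 is the characteristic polynomial.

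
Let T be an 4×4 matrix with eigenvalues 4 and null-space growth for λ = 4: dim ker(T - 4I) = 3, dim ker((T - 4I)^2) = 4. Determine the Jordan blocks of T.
λ = 4: successive nullity increments [3, 1] count blocks of size ≥ k; block sizes are [2, 1, 1].

Jordan blocks: (4, 2), (4, 1), (4, 1)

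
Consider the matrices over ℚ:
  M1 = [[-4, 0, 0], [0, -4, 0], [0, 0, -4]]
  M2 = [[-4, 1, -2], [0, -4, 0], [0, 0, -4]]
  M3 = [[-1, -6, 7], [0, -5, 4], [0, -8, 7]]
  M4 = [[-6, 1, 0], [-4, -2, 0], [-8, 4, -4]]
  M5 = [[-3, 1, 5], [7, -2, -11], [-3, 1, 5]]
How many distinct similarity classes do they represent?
4 classes: {M1}, {M2, M4}, {M3}, {M5}

Characteristic polynomials: χ_{M1} = (x + 4)^3, χ_{M2} = (x + 4)^3, χ_{M3} = (x - 3)(x + 1)^2, χ_{M4} = (x + 4)^3, χ_{M5} = x^3.

{M1}: invariant factors x + 4, x + 4, x + 4.

{M2, M4}: invariant factors x + 4, (x + 4)^2.

{M3}: invariant factors (x - 3)(x + 1)^2.

{M5}: invariant factors x^3.

Matrices are similar if and only if their invariant-factor lists agree; the partition into similarity classes is {M1}, {M2, M4}, {M3}, {M5}.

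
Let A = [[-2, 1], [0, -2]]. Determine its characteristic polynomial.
xI - A = [[x + 2, -1], [0, x + 2]].

Expanding det(xI - A) along the first row:
det(xI - A) = + (x + 2)·det([[x + 2]]) - (-1)·det([[0]]).

Evaluating gives χ_A(x) = x^2 + 4x + 4 = (x + 2)^2.

χ_A(x) = (x + 2)^2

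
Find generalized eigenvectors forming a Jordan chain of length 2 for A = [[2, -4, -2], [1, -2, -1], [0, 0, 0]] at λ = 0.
v_1 = [[1, 0, 0]]^T, v_2 = [[2, 1, 0]]^T

We seek v_1 ∈ ker(A^2) \ ker(A), then set v_{i+1} = A v_i.

One such chain is v_1 = [[1, 0, 0]]^T, v_2 = [[2, 1, 0]]^T. Check: A v_2 = [[0, 0, 0]]^T = 0.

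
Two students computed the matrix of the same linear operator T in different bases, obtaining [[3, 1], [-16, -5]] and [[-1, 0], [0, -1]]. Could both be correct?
Both have characteristic polynomial (x + 1)^2, but the minimal polynomial of A is (x + 1)^2 while the minimal polynomial of B is x + 1. The minimal polynomial is a similarity invariant, so A and B are not similar.

No.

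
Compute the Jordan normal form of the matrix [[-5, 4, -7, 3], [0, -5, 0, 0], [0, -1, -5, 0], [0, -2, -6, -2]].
J = [[-5, 1, 0, 0], [0, -5, 1, 0], [0, 0, -5, 0], [0, 0, 0, -2]]

The characteristic polynomial is det(xI - A) = (x + 2)(x + 5)^3, so the eigenvalues are -5 (algebraic multiplicity 3), -2 (algebraic multiplicity 1).

For λ = -5: rank(A + 5I) = 3, rank((A + 5I)^2) = 2, rank((A + 5I)^3) = 1. The eigenspace has dimension 4 - 3 = 1, so there is 1 Jordan block; the rank sequence gives block sizes [3].

For λ = -2: algebraic multiplicity 1 gives one 1×1 block.

Assembling the blocks gives the Jordan form J above.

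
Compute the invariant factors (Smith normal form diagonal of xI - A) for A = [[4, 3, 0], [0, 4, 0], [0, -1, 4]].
The Jordan structure of A has elementary divisors (x - 4)^2, (x - 4). Arranging the block sizes at each eigenvalue in decreasing order and taking row products gives the invariant factors.

Invariant factors (smallest first, each dividing the next): x - 4, (x - 4)^2.

Check: the last factor (x - 4)^2 is the minimal polynomial, and the product (x - 4)^3 is the characteristic polynomial.

x - 4, (x - 4)^2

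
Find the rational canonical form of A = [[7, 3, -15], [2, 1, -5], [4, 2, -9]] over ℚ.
The invariant factors of A (the non-unit diagonal entries of the Smith normal form of xI - A over ℚ[x]) are (x - 1)(x + 1)^2, each dividing the next. The characteristic polynomial is their product, (x - 1)(x + 1)^2.

The rational canonical form is the block-diagonal matrix of companion matrices C(f_i):
R = [[0, 0, 1], [1, 0, 1], [0, 1, -1]].

R = [[0, 0, 1], [1, 0, 1], [0, 1, -1]]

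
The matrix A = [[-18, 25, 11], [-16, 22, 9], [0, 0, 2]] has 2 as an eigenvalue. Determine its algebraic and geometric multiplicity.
algebraic multiplicity 3, geometric multiplicity 1

The characteristic polynomial is (x - 2)^3, so the factor x - 2 appears with exponent 3: the algebraic multiplicity is 3.

rank(A - 2I) = 2, so the eigenspace has dimension 3 - 2 = 1: the geometric multiplicity is 1.

Since 1 < 3, A is not diagonalizable.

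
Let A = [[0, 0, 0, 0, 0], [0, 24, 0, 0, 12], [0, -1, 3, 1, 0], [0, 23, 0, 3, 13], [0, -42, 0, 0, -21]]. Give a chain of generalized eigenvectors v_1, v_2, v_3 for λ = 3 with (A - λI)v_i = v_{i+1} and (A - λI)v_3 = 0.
v_1 = [[0, 4, 4, 4, -7]]^T, v_2 = [[0, 0, 0, 1, 0]]^T, v_3 = [[0, 0, 1, 0, 0]]^T

We seek v_1 ∈ ker((A - 3I)^3) \ ker((A - 3I)^2), then set v_{i+1} = (A - 3I) v_i.

One such chain is v_1 = [[0, 4, 4, 4, -7]]^T, v_2 = [[0, 0, 0, 1, 0]]^T, v_3 = [[0, 0, 1, 0, 0]]^T. Check: (A - 3I) v_3 = [[0, 0, 0, 0, 0]]^T = 0.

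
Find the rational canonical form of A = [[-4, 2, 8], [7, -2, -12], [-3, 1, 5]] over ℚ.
R = [[0, 0, 2], [1, 0, 0], [0, 1, -1]]

The invariant factors of A (the non-unit diagonal entries of the Smith normal form of xI - A over ℚ[x]) are (x - 1)(x^2 + 2x + 2), each dividing the next. The characteristic polynomial is their product, (x - 1)(x^2 + 2x + 2).

The rational canonical form is the block-diagonal matrix of companion matrices C(f_i):
R = [[0, 0, 2], [1, 0, 0], [0, 1, -1]].

Note the characteristic polynomial does not split into linear factors over ℚ, so A has no Jordan form over ℚ; the rational canonical form exists over any field.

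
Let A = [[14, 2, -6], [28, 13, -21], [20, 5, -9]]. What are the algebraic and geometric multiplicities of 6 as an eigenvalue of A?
algebraic multiplicity 3, geometric multiplicity 2

The characteristic polynomial is (x - 6)^3, so the factor x - 6 appears with exponent 3: the algebraic multiplicity is 3.

rank(A - 6I) = 1, so the eigenspace has dimension 3 - 1 = 2: the geometric multiplicity is 2.

Since 2 < 3, A is not diagonalizable.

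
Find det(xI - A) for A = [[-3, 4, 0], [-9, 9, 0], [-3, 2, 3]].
χ_A(x) = (x - 3)^3

xI - A = [[x + 3, -4, 0], [9, x - 9, 0], [3, -2, x - 3]].

Expanding det(xI - A) along the first row:
det(xI - A) = + (x + 3)·det([[x - 9, 0], [-2, x - 3]]) - (-4)·det([[9, 0], [3, x - 3]]) + (0)·det([[9, x - 9], [3, -2]]).

Evaluating gives χ_A(x) = x^3 - 9x^2 + 27x - 27 = (x - 3)^3.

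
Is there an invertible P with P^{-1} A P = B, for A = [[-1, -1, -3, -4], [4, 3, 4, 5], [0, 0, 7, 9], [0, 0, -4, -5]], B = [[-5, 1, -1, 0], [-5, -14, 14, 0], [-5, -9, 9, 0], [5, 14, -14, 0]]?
No.

trace(A) = 4 but trace(B) = -10. The trace is a similarity invariant, so A and B are not similar.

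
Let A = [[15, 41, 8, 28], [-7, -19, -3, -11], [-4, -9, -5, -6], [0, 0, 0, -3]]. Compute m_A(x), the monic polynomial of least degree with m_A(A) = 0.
The characteristic polynomial factors as (x + 3)^4. The minimal polynomial is ∏(x - λ)^{k_λ} where k_λ is the size of the largest Jordan block at λ.

For λ = -3: rank(A + 3I) = 2, and the largest Jordan block has size 3 (the smallest k with rank((A + 3I)^k) = rank((A + 3I)^(k+1))).

So m_A(x) = (x + 3)^3.

m_A(x) = (x + 3)^3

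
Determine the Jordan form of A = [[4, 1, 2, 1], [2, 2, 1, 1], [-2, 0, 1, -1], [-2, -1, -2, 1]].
J = [[2, 1, 0, 0], [0, 2, 1, 0], [0, 0, 2, 0], [0, 0, 0, 2]]

The characteristic polynomial is det(xI - A) = (x - 2)^4, so the eigenvalues are 2 (algebraic multiplicity 4).

For λ = 2: rank(A - 2I) = 2, rank((A - 2I)^2) = 1, rank((A - 2I)^3) = 0. The eigenspace has dimension 4 - 2 = 2, so there are 2 Jordan blocks; the rank sequence gives block sizes [3, 1].

Assembling the blocks gives the Jordan form J above.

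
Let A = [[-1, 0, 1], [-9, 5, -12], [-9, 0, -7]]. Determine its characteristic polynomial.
χ_A(x) = (x - 5)(x + 4)^2

xI - A = [[x + 1, 0, -1], [9, x - 5, 12], [9, 0, x + 7]].

Expanding det(xI - A) along the first row:
det(xI - A) = + (x + 1)·det([[x - 5, 12], [0, x + 7]]) - (0)·det([[9, 12], [9, x + 7]]) + (-1)·det([[9, x - 5], [9, 0]]).

Evaluating gives χ_A(x) = x^3 + 3x^2 - 24x - 80 = (x - 5)(x + 4)^2.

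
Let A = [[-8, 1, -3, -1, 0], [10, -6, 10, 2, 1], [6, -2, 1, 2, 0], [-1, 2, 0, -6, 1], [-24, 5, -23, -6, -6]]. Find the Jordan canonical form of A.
The characteristic polynomial is det(xI - A) = (x + 5)^5, so the eigenvalues are -5 (algebraic multiplicity 5).

For λ = -5: rank(A + 5I) = 3, rank((A + 5I)^2) = 1, rank((A + 5I)^3) = 0. The eigenspace has dimension 5 - 3 = 2, so there are 2 Jordan blocks; the rank sequence gives block sizes [3, 2].

Assembling the blocks gives the Jordan form J above.

J = [[-5, 1, 0, 0, 0], [0, -5, 1, 0, 0], [0, 0, -5, 0, 0], [0, 0, 0, -5, 1], [0, 0, 0, 0, -5]]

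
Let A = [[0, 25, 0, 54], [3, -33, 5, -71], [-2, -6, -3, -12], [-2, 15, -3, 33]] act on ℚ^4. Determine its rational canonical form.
The invariant factors of A (the non-unit diagonal entries of the Smith normal form of xI - A over ℚ[x]) are (x + 3)(x^3 + 3x + 3), each dividing the next. The characteristic polynomial is their product, (x + 3)(x^3 + 3x + 3).

The rational canonical form is the block-diagonal matrix of companion matrices C(f_i):
R = [[0, 0, 0, -9], [1, 0, 0, -12], [0, 1, 0, -3], [0, 0, 1, -3]].

Note the characteristic polynomial does not split into linear factors over ℚ, so A has no Jordan form over ℚ; the rational canonical form exists over any field.

R = [[0, 0, 0, -9], [1, 0, 0, -12], [0, 1, 0, -3], [0, 0, 1, -3]]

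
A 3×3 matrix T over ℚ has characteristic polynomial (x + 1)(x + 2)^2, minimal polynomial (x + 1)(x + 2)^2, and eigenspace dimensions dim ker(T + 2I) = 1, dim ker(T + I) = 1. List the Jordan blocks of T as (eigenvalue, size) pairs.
Jordan blocks: (-2, 2), (-1, 1)

λ = -2: algebraic multiplicity 2 (exponent in χ_T), largest block size 2 (exponent in m_T), 1 block (geometric multiplicity). This forces block sizes [2].
λ = -1: algebraic multiplicity 1 (exponent in χ_T), largest block size 1 (exponent in m_T), 1 block (geometric multiplicity). This forces block sizes [1].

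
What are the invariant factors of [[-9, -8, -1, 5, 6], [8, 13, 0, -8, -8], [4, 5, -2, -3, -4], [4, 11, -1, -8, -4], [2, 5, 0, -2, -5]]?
(x + 3)^2, (x - 1)(x + 3)^2

The Jordan structure of A has elementary divisors (x + 3)^2, (x + 3)^2, (x - 1). Arranging the block sizes at each eigenvalue in decreasing order and taking row products gives the invariant factors.

Invariant factors (smallest first, each dividing the next): (x + 3)^2, (x - 1)(x + 3)^2.

Check: the last factor (x - 1)(x + 3)^2 is the minimal polynomial, and the product (x - 1)(x + 3)^4 is the characteristic polynomial.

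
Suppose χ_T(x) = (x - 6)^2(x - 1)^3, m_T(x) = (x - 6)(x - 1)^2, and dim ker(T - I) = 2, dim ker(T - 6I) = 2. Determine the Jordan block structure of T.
Jordan blocks: (1, 2), (1, 1), (6, 1), (6, 1)

λ = 1: algebraic multiplicity 3 (exponent in χ_T), largest block size 2 (exponent in m_T), 2 blocks (geometric multiplicity). These force block sizes [2, 1].
λ = 6: algebraic multiplicity 2 (exponent in χ_T), largest block size 1 (exponent in m_T), 2 blocks (geometric multiplicity). These force block sizes [1, 1].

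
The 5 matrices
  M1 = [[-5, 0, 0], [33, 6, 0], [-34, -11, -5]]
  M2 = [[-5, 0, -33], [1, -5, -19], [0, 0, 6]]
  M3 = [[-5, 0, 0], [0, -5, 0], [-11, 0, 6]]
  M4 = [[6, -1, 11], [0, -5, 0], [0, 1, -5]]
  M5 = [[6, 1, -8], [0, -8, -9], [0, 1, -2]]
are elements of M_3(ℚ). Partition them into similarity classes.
Characteristic polynomials: χ_{M1} = (x - 6)(x + 5)^2, χ_{M2} = (x - 6)(x + 5)^2, χ_{M3} = (x - 6)(x + 5)^2, χ_{M4} = (x - 6)(x + 5)^2, χ_{M5} = (x - 6)(x + 5)^2.

{M1, M2, M4, M5}: invariant factors (x - 6)(x + 5)^2.

{M3}: invariant factors x + 5, (x - 6)(x + 5).

Matrices are similar if and only if their invariant-factor lists agree; the partition into similarity classes is {M1, M2, M4, M5}, {M3}.

2 classes: {M1, M2, M4, M5}, {M3}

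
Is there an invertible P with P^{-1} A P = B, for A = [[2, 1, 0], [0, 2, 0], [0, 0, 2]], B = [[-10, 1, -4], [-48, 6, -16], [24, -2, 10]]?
Two matrices over a field are similar if and only if they have the same invariant factors.

Both A and B have characteristic polynomial (x - 2)^3 and minimal polynomial (x - 2)^2. Computing further, both have invariant factors x - 2, (x - 2)^2. Hence A and B are similar.

Yes.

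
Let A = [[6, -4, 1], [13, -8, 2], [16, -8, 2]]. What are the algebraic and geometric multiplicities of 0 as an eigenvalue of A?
algebraic multiplicity 3, geometric multiplicity 1

The characteristic polynomial is x^3, so the factor x appears with exponent 3: the algebraic multiplicity is 3.

rank(A) = 2, so the eigenspace has dimension 3 - 2 = 1: the geometric multiplicity is 1.

Since 1 < 3, A is not diagonalizable.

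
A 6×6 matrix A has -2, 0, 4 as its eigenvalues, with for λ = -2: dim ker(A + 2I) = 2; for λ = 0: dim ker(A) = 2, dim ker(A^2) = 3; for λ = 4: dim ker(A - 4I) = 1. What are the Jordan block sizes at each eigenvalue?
λ = -2: successive nullity increments [2] count blocks of size ≥ k; block sizes are [1, 1].
λ = 0: successive nullity increments [2, 1] count blocks of size ≥ k; block sizes are [2, 1].
λ = 4: successive nullity increments [1] count blocks of size ≥ k; block sizes are [1].

Jordan blocks: (-2, 1), (-2, 1), (0, 2), (0, 1), (4, 1)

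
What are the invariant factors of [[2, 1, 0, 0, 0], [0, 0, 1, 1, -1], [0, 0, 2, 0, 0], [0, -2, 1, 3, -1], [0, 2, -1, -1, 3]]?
The Jordan structure of A has elementary divisors (x - 2)^3, (x - 2), (x - 2). Arranging the block sizes at each eigenvalue in decreasing order and taking row products gives the invariant factors.

Invariant factors (smallest first, each dividing the next): x - 2, x - 2, (x - 2)^3.

Check: the last factor (x - 2)^3 is the minimal polynomial, and the product (x - 2)^5 is the characteristic polynomial.

x - 2, x - 2, (x - 2)^3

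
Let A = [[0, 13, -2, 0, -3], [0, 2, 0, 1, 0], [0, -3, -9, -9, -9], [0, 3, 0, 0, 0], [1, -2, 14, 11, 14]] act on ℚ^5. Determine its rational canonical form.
The invariant factors of A (the non-unit diagonal entries of the Smith normal form of xI - A over ℚ[x]) are (x - 3)(x + 1), (x - 3)^2(x + 1), each dividing the next. The characteristic polynomial is their product, (x - 3)^3(x + 1)^2.

The rational canonical form is the block-diagonal matrix of companion matrices C(f_i):
R = [[0, 3, 0, 0, 0], [1, 2, 0, 0, 0], [0, 0, 0, 0, -9], [0, 0, 1, 0, -3], [0, 0, 0, 1, 5]].

R = [[0, 3, 0, 0, 0], [1, 2, 0, 0, 0], [0, 0, 0, 0, -9], [0, 0, 1, 0, -3], [0, 0, 0, 1, 5]]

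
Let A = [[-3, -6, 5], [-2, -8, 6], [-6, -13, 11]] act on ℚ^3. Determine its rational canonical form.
R = [[0, 0, 4], [1, 0, 1], [0, 1, 0]]

The invariant factors of A (the non-unit diagonal entries of the Smith normal form of xI - A over ℚ[x]) are x^3 - x - 4, each dividing the next. The characteristic polynomial is their product, x^3 - x - 4.

The rational canonical form is the block-diagonal matrix of companion matrices C(f_i):
R = [[0, 0, 4], [1, 0, 1], [0, 1, 0]].

Note the characteristic polynomial does not split into linear factors over ℚ, so A has no Jordan form over ℚ; the rational canonical form exists over any field.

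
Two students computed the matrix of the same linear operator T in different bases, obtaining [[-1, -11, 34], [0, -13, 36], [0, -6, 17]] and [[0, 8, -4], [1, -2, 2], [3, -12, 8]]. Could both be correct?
No.

trace(A) = 3 but trace(B) = 6. The trace is a similarity invariant, so A and B are not similar.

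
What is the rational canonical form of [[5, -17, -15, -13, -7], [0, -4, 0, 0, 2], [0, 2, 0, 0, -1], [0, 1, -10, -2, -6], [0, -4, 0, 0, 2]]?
R = [[0, 0, 0, 0, 0], [1, -2, 0, 0, 0], [0, 0, 0, 0, 0], [0, 0, 1, 0, 10], [0, 0, 0, 1, 3]]

The invariant factors of A (the non-unit diagonal entries of the Smith normal form of xI - A over ℚ[x]) are x(x + 2), x(x - 5)(x + 2), each dividing the next. The characteristic polynomial is their product, x^2(x - 5)(x + 2)^2.

The rational canonical form is the block-diagonal matrix of companion matrices C(f_i):
R = [[0, 0, 0, 0, 0], [1, -2, 0, 0, 0], [0, 0, 0, 0, 0], [0, 0, 1, 0, 10], [0, 0, 0, 1, 3]].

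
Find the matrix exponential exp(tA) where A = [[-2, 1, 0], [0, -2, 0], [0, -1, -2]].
A has Jordan form J = [[-2, 1, 0], [0, -2, 0], [0, 0, -2]] with A = PJP^{-1}, so e^{tA} = P e^{tJ} P^{-1}.

For a Jordan block J_k(λ), e^{tJ_k(λ)} = e^{λt} · (I + tN + t^2 N^2/2! + ... + t^{k-1} N^{k-1}/(k-1)!) where N is the nilpotent superdiagonal part.

Assembling the blocks and conjugating back gives the entries of e^{tA} as shown above.

e^{tA} = [[e^{-2*t}, t*e^{-2*t}, 0], [0, e^{-2*t}, 0], [0, -t*e^{-2*t}, e^{-2*t}]]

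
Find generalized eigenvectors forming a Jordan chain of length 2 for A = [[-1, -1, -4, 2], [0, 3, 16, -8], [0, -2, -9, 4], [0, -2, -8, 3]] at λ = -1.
We seek v_1 ∈ ker((A + I)^2) \ ker(A + I), then set v_{i+1} = (A + I) v_i.

One such chain is v_1 = [[0, 1, 0, 0]]^T, v_2 = [[-1, 4, -2, -2]]^T. Check: (A + I) v_2 = [[0, 0, 0, 0]]^T = 0.

v_1 = [[0, 1, 0, 0]]^T, v_2 = [[-1, 4, -2, -2]]^T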